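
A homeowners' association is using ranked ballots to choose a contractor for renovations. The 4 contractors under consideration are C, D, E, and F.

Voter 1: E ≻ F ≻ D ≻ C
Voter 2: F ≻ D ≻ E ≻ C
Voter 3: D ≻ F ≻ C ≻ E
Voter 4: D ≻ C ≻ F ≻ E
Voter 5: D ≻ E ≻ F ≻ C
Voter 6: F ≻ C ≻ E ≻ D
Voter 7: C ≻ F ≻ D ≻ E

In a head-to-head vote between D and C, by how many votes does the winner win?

Ballots ranking D above C: 5.
Ballots ranking C above D: 2.
D wins 5–2, a margin of 3.

3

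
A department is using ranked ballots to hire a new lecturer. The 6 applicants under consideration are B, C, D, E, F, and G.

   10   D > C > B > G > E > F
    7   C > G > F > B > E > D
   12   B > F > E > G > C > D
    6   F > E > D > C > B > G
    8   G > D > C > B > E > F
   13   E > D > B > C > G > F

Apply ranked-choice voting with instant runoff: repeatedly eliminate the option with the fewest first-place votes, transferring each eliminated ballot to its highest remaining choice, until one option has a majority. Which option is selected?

Round 1: E 13, B 12, D 10, G 8, C 7, F 6. F has the fewest and is eliminated.
Round 2: E 19, B 12, D 10, G 8, C 7. C has the fewest and is eliminated.
Round 3: E 19, G 15, B 12, D 10. D has the fewest and is eliminated.
Round 4: B 22, E 19, G 15. G has the fewest and is eliminated.
Round 5: B 37, E 19. B has a majority.

B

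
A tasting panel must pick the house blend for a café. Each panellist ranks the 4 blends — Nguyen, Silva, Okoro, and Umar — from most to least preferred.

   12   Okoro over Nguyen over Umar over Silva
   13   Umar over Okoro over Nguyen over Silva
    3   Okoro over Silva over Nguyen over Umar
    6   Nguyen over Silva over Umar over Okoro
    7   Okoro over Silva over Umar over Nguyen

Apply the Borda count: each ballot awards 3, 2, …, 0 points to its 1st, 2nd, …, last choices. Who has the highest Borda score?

Okoro

Borda scores:
  Nguyen: 12·2 + 13·1 + 3·1 + 6·3 + 7·0 = 58
  Silva: 12·0 + 13·0 + 3·2 + 6·2 + 7·2 = 32
  Okoro: 12·3 + 13·2 + 3·3 + 6·0 + 7·3 = 92
  Umar: 12·1 + 13·3 + 3·0 + 6·1 + 7·1 = 64
Okoro has the highest total.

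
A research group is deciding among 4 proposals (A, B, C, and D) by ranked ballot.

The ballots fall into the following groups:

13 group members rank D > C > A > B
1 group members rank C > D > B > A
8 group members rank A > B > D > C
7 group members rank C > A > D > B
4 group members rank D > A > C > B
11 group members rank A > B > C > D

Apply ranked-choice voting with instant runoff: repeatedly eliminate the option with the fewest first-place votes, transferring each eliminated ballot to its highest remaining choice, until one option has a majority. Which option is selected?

Round 1: A 19, D 17, C 8, B 0. B has the fewest and is eliminated.
Round 2: A 19, D 17, C 8. C has the fewest and is eliminated.
Round 3: A 26, D 18. A has a majority.

A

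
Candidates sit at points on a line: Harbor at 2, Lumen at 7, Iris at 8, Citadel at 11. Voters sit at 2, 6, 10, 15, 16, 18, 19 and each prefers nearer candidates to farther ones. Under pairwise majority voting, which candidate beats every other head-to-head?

Citadel

With single-peaked preferences on a line, the Condorcet winner is the candidate closest to the median voter.
The median voter (position 15) is closest to Citadel at 11.
Check: Citadel vs Lumen — voters closer to Citadel: 5 of 7.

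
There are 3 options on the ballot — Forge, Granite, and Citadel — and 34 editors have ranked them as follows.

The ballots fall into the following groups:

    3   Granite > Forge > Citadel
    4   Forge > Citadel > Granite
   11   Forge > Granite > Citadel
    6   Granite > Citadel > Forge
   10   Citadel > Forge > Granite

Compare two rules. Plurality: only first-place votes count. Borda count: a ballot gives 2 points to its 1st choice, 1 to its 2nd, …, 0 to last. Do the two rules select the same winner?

Yes

Plurality first-place counts: Forge 15, Granite 9, Citadel 10 → Forge.
Borda totals: Forge 43, Granite 29, Citadel 30 → Forge.
The two rules agree on Forge.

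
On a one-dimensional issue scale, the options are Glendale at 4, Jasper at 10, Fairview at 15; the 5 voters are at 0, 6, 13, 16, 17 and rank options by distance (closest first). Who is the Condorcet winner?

With single-peaked preferences on a line, the Condorcet winner is the candidate closest to the median voter.
The median voter (position 13) is closest to Fairview at 15.
Check: Fairview vs Jasper — voters closer to Fairview: 3 of 5.

Fairview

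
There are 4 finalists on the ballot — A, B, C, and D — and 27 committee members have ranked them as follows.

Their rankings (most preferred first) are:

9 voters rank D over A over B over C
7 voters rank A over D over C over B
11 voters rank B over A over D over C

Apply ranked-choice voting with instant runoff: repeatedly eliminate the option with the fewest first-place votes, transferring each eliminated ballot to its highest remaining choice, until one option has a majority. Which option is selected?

Round 1: B 11, D 9, A 7, C 0. C has the fewest and is eliminated.
Round 2: B 11, D 9, A 7. A has the fewest and is eliminated.
Round 3: D 16, B 11. D has a majority.

D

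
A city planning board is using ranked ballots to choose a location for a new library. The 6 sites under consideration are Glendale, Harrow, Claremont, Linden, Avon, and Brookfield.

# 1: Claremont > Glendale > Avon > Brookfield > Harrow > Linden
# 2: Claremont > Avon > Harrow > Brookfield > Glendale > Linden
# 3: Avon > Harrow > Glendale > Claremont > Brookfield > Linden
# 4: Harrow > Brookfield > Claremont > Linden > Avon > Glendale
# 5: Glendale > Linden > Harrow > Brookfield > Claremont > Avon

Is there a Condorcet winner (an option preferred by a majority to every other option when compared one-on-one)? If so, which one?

None — there is no Condorcet winner

Head-to-head results (5 voters total):
Glendale vs Harrow: Harrow wins 3–2.
Glendale vs Claremont: Claremont wins 3–2.
Glendale vs Linden: Glendale wins 4–1.
Glendale vs Avon: Avon wins 3–2.
Glendale vs Brookfield: Glendale wins 3–2.
Harrow vs Claremont: Harrow wins 3–2.
Harrow vs Linden: Harrow wins 4–1.
Harrow vs Avon: Avon wins 3–2.
Harrow vs Brookfield: Harrow wins 4–1.
Claremont vs Linden: Claremont wins 4–1.
Claremont vs Avon: Claremont wins 4–1.
Claremont vs Brookfield: Claremont wins 3–2.
Linden vs Avon: Avon wins 3–2.
Linden vs Brookfield: Brookfield wins 4–1.
Avon vs Brookfield: Avon wins 3–2.
No candidate beats all others: Harrow beats Claremont beats Avon beats Harrow, a majority cycle.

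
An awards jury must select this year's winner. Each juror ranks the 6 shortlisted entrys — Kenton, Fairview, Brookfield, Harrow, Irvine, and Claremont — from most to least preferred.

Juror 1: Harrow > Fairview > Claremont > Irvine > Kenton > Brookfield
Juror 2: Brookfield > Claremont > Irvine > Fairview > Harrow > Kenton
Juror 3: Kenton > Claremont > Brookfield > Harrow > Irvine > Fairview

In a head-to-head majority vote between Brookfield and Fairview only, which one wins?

Brookfield

Ballots ranking Brookfield above Fairview: 2.
Ballots ranking Fairview above Brookfield: 1.
Brookfield wins the head-to-head, 2–1.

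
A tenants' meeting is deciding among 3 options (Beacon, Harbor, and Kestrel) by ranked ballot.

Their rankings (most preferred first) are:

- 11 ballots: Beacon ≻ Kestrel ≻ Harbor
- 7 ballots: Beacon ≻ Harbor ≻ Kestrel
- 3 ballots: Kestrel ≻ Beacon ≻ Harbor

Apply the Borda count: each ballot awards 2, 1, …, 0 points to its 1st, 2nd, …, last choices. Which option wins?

Borda scores:
  Beacon: 11·2 + 7·2 + 3·1 = 39
  Harbor: 11·0 + 7·1 + 3·0 = 7
  Kestrel: 11·1 + 7·0 + 3·2 = 17
Beacon has the highest total.

Beacon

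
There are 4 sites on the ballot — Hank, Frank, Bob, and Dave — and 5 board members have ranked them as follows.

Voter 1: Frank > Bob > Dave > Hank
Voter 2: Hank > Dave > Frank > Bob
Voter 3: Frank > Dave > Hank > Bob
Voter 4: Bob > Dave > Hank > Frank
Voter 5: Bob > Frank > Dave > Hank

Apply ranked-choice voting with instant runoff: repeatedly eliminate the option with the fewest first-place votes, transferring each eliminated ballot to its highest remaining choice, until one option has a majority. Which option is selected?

Round 1: Frank 2, Bob 2, Hank 1, Dave 0. Dave has the fewest and is eliminated.
Round 2: Frank 2, Bob 2, Hank 1. Hank has the fewest and is eliminated.
Round 3: Frank 3, Bob 2. Frank has a majority.

Frank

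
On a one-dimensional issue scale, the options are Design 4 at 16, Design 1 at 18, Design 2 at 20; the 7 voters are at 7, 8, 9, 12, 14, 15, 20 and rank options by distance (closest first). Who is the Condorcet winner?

Design 4

With single-peaked preferences on a line, the Condorcet winner is the candidate closest to the median voter.
The median voter (position 12) is closest to Design 4 at 16.
Check: Design 4 vs Design 2 — voters closer to Design 4: 6 of 7.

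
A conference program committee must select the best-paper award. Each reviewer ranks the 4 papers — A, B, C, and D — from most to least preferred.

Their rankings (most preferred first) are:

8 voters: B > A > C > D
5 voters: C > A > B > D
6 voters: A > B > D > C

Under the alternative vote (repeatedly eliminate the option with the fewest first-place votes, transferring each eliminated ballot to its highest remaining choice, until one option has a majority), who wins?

A

Round 1: B 8, A 6, C 5, D 0. D has the fewest and is eliminated.
Round 2: B 8, A 6, C 5. C has the fewest and is eliminated.
Round 3: A 11, B 8. A has a majority.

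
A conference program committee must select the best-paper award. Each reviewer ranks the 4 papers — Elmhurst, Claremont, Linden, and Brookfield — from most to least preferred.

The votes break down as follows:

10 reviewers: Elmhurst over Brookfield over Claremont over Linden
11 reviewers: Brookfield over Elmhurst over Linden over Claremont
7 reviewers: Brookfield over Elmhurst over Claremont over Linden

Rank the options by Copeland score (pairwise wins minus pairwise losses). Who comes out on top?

Brookfield

Pairwise results:
  Elmhurst vs Claremont: Elmhurst wins 28–0.
  Elmhurst vs Linden: Elmhurst wins 28–0.
  Elmhurst vs Brookfield: Brookfield wins 18–10.
  Claremont vs Linden: Claremont wins 17–11.
  Claremont vs Brookfield: Brookfield wins 28–0.
  Linden vs Brookfield: Brookfield wins 28–0.
Copeland scores (wins − losses):
  Elmhurst: 2 − 1 = 1
  Claremont: 1 − 2 = -1
  Linden: 0 − 3 = -3
  Brookfield: 3 − 0 = 3
Brookfield has the best Copeland score.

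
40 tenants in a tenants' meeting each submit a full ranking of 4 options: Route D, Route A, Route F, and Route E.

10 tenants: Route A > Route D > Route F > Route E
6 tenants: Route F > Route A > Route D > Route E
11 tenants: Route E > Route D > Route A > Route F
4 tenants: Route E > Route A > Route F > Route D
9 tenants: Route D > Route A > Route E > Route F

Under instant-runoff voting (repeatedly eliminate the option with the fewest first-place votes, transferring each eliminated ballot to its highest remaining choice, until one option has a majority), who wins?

Route A

Round 1: Route E 15, Route A 10, Route D 9, Route F 6. Route F has the fewest and is eliminated.
Round 2: Route A 16, Route E 15, Route D 9. Route D has the fewest and is eliminated.
Round 3: Route A 25, Route E 15. Route A has a majority.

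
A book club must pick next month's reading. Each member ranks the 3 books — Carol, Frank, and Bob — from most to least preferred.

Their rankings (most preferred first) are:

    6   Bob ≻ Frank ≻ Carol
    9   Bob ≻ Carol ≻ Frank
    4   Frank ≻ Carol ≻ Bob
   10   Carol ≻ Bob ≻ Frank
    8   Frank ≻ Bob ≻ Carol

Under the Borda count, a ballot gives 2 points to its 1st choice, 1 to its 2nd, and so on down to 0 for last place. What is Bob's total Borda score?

Borda scores:
  Carol: 6·0 + 9·1 + 4·1 + 10·2 + 8·0 = 33
  Frank: 6·1 + 9·0 + 4·2 + 10·0 + 8·2 = 30
  Bob: 6·2 + 9·2 + 4·0 + 10·1 + 8·1 = 48

48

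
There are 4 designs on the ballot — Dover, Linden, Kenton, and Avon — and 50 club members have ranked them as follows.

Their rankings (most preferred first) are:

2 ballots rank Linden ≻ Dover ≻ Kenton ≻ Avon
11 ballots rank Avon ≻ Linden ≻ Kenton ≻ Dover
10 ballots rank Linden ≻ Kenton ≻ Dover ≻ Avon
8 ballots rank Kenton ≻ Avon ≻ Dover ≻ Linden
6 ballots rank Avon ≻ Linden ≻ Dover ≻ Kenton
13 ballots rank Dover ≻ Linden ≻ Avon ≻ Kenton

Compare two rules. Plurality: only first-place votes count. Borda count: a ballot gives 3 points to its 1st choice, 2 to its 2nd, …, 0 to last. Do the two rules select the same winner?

Plurality first-place counts: Dover 13, Linden 12, Kenton 8, Avon 17 → Avon.
Borda totals: Dover 67, Linden 96, Kenton 57, Avon 80 → Linden.
The two rules disagree: plurality picks Avon, Borda picks Linden.

No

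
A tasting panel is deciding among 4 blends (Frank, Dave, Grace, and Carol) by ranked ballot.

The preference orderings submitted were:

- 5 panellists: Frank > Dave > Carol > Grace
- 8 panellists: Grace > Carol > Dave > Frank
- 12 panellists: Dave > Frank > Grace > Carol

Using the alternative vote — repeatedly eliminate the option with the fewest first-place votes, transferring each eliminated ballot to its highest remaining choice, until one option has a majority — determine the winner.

Dave

Round 1: Dave 12, Grace 8, Frank 5, Carol 0. Carol has the fewest and is eliminated.
Round 2: Dave 12, Grace 8, Frank 5. Frank has the fewest and is eliminated.
Round 3: Dave 17, Grace 8. Dave has a majority.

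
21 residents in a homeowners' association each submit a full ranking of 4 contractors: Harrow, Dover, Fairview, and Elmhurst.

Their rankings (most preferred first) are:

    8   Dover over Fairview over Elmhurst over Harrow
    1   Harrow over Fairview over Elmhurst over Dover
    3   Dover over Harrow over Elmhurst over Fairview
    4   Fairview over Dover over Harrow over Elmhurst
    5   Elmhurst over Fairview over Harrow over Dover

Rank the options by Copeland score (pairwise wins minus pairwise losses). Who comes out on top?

Pairwise results:
  Harrow vs Dover: Dover wins 15–6.
  Harrow vs Fairview: Fairview wins 17–4.
  Harrow vs Elmhurst: Elmhurst wins 13–8.
  Dover vs Fairview: Dover wins 11–10.
  Dover vs Elmhurst: Dover wins 15–6.
  Fairview vs Elmhurst: Fairview wins 13–8.
Copeland scores (wins − losses):
  Harrow: 0 − 3 = -3
  Dover: 3 − 0 = 3
  Fairview: 2 − 1 = 1
  Elmhurst: 1 − 2 = -1
Dover has the best Copeland score.

Dover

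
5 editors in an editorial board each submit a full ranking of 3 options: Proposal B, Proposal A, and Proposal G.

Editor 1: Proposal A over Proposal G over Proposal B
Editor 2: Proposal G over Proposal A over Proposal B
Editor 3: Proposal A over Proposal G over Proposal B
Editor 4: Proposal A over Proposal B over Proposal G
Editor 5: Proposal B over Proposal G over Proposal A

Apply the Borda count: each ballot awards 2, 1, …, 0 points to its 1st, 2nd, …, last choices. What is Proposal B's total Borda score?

Borda scores:
  Proposal B: 0 + 0 + 0 + 1 + 2 = 3
  Proposal A: 2 + 1 + 2 + 2 + 0 = 7
  Proposal G: 1 + 2 + 1 + 0 + 1 = 5

3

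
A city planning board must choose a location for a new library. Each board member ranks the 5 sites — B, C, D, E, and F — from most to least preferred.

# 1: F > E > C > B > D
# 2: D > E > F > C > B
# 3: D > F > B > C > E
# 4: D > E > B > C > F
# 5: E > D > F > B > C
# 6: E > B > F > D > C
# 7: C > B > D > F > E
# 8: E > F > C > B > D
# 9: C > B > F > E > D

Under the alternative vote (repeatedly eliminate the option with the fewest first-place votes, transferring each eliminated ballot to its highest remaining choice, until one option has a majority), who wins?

Round 1: D 3, E 3, C 2, F 1, B 0. B has the fewest and is eliminated.
Round 2: D 3, E 3, C 2, F 1. F has the fewest and is eliminated.
Round 3: E 4, D 3, C 2. C has the fewest and is eliminated.
Round 4: E 5, D 4. E has a majority.

E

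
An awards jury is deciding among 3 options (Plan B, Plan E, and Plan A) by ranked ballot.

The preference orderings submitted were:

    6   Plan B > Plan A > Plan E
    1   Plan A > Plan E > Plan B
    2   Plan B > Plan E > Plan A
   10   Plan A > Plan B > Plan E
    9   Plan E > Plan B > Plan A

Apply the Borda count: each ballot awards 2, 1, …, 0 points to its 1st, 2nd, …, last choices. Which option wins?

Borda scores:
  Plan B: 6·2 + 0 + 2·2 + 10·1 + 9·1 = 35
  Plan E: 6·0 + 1 + 2·1 + 10·0 + 9·2 = 21
  Plan A: 6·1 + 2 + 2·0 + 10·2 + 9·0 = 28
Plan B has the highest total.

Plan B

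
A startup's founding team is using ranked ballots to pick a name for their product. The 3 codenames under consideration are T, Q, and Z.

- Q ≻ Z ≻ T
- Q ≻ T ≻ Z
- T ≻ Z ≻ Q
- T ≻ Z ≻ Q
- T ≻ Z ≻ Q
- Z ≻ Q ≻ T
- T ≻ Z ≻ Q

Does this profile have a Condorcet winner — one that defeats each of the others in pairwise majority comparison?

Head-to-head results (7 voters total):
T vs Q: T wins 4–3.
T vs Z: T wins 5–2.
Q vs Z: Z wins 5–2.
T beats each rival — Q (4–3), Z (5–2) — so T is the Condorcet winner.

Yes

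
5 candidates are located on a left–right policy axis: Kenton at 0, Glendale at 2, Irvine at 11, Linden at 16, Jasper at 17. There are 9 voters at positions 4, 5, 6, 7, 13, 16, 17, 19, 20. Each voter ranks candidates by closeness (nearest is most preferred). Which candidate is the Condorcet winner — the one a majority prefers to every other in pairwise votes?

Irvine

With single-peaked preferences on a line, the Condorcet winner is the candidate closest to the median voter.
The median voter (position 13) is closest to Irvine at 11.
Check: Irvine vs Glendale — voters closer to Irvine: 6 of 9.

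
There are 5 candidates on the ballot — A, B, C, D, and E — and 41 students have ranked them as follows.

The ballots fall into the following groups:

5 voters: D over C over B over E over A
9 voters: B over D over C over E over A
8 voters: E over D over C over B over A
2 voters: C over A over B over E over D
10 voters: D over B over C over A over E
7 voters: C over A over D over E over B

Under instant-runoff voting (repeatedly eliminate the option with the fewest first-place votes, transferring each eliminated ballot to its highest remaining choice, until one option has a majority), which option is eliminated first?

Round 1: D 15, B 9, C 9, E 8, A 0. A has the fewest and is eliminated.
Round 2: D 15, B 9, C 9, E 8. E has the fewest and is eliminated.
Round 3: D 23, B 9, C 9. D has a majority.

A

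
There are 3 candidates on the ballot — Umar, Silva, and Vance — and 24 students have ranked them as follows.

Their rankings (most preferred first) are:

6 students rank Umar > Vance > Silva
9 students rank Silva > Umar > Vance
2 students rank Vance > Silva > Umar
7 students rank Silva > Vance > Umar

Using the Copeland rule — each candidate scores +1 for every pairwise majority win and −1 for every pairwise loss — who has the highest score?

Pairwise results:
  Umar vs Silva: Silva wins 18–6.
  Umar vs Vance: Umar wins 15–9.
  Silva vs Vance: Silva wins 16–8.
Copeland scores (wins − losses):
  Umar: 1 − 1 = 0
  Silva: 2 − 0 = 2
  Vance: 0 − 2 = -2
Silva has the best Copeland score.

Silva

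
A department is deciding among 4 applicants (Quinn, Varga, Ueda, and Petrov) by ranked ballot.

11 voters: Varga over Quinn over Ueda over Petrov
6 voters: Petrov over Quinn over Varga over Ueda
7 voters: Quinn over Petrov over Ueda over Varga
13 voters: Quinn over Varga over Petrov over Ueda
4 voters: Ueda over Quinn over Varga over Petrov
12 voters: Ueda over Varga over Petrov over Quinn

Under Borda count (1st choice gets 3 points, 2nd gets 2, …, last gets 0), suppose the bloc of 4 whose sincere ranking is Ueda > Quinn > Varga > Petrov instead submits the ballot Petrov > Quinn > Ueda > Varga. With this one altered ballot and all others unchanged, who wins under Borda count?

Borda totals with the altered ballot: Quinn 102, Varga 89, Ueda 58, Petrov 69.
The winner is unchanged: still Quinn.

Quinn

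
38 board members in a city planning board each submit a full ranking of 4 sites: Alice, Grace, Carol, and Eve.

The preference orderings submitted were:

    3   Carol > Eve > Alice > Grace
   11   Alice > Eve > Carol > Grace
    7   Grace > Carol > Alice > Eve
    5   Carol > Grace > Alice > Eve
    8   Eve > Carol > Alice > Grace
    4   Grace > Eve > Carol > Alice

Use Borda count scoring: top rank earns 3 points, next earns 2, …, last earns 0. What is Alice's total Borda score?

56

Borda scores:
  Alice: 3·1 + 11·3 + 7·1 + 5·1 + 8·1 + 4·0 = 56
  Grace: 3·0 + 11·0 + 7·3 + 5·2 + 8·0 + 4·3 = 43
  Carol: 3·3 + 11·1 + 7·2 + 5·3 + 8·2 + 4·1 = 69
  Eve: 3·2 + 11·2 + 7·0 + 5·0 + 8·3 + 4·2 = 60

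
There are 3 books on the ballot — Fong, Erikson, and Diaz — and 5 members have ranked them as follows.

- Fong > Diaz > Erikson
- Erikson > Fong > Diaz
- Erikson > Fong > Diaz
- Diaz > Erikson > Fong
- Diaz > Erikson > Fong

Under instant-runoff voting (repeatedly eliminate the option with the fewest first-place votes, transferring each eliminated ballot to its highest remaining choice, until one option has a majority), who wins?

Round 1: Erikson 2, Diaz 2, Fong 1. Fong has the fewest and is eliminated.
Round 2: Diaz 3, Erikson 2. Diaz has a majority.

Diaz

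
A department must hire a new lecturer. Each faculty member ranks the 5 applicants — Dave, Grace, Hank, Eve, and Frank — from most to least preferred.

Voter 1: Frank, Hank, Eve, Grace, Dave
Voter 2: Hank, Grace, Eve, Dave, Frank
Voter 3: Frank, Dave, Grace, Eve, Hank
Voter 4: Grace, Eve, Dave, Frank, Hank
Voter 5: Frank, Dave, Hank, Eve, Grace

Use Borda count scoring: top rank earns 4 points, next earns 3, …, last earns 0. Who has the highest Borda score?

Frank

Borda scores:
  Dave: 0 + 1 + 3 + 2 + 3 = 9
  Grace: 1 + 3 + 2 + 4 + 0 = 10
  Hank: 3 + 4 + 0 + 0 + 2 = 9
  Eve: 2 + 2 + 1 + 3 + 1 = 9
  Frank: 4 + 0 + 4 + 1 + 4 = 13
Frank has the highest total.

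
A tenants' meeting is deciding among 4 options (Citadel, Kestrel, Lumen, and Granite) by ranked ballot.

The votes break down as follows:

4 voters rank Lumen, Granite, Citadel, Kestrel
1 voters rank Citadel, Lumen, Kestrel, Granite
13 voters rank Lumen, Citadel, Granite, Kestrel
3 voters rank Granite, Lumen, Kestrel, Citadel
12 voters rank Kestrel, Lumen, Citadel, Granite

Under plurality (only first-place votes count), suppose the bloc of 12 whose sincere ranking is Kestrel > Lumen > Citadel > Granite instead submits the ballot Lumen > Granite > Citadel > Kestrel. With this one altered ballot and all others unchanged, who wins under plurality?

Lumen

First-place totals with the altered ballot: Citadel 1, Kestrel 0, Lumen 29, Granite 3.
The winner is unchanged: still Lumen.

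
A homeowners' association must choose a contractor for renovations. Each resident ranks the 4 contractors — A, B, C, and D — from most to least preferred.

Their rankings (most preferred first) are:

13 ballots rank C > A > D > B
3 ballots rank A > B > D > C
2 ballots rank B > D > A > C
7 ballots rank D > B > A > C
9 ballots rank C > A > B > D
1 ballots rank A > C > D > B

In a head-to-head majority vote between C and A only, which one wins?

C

Ballots ranking C above A: 13+9 = 22.
Ballots ranking A above C: 3+2+7+1 = 13.
C wins the head-to-head, 22–13.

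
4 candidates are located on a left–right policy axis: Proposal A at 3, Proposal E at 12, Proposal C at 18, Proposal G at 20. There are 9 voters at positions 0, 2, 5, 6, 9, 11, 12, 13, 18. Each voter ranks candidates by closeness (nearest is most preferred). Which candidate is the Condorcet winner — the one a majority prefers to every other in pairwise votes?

Proposal E

With single-peaked preferences on a line, the Condorcet winner is the candidate closest to the median voter.
The median voter (position 9) is closest to Proposal E at 12.
Check: Proposal E vs Proposal G — voters closer to Proposal E: 8 of 9.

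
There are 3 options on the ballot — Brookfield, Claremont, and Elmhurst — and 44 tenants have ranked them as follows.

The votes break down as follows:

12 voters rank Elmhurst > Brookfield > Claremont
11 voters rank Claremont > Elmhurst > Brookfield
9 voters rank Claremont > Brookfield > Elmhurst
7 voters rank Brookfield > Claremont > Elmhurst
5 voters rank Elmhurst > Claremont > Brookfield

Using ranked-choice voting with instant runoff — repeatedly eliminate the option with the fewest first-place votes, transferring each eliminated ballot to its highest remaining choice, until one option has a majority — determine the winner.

Claremont

Round 1: Claremont 20, Elmhurst 17, Brookfield 7. Brookfield has the fewest and is eliminated.
Round 2: Claremont 27, Elmhurst 17. Claremont has a majority.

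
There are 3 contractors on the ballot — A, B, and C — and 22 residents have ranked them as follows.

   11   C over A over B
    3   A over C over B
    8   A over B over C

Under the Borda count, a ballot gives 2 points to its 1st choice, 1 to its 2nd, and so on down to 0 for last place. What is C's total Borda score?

25

Borda scores:
  A: 11·1 + 3·2 + 8·2 = 33
  B: 11·0 + 3·0 + 8·1 = 8
  C: 11·2 + 3·1 + 8·0 = 25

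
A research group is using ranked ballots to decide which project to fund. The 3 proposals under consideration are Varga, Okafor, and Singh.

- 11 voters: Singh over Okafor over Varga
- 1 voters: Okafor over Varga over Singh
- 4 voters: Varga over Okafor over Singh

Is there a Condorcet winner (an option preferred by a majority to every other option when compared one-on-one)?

Yes

Head-to-head results (16 voters total):
Varga vs Okafor: Okafor wins 12–4.
Varga vs Singh: Singh wins 11–5.
Okafor vs Singh: Singh wins 11–5.
Singh beats each rival — Varga (11–5), Okafor (11–5) — so Singh is the Condorcet winner.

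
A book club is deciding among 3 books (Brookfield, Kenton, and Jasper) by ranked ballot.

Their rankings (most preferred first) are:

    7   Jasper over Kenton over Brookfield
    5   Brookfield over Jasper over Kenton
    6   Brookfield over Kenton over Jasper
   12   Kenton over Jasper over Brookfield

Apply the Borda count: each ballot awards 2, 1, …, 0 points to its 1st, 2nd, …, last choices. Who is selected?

Kenton

Borda scores:
  Brookfield: 7·0 + 5·2 + 6·2 + 12·0 = 22
  Kenton: 7·1 + 5·0 + 6·1 + 12·2 = 37
  Jasper: 7·2 + 5·1 + 6·0 + 12·1 = 31
Kenton has the highest total.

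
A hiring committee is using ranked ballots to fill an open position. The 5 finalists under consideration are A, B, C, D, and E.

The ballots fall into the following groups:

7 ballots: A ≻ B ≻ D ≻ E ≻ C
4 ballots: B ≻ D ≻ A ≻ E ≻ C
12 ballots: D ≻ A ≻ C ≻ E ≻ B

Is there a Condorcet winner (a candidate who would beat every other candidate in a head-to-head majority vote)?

Head-to-head results (23 voters total):
A vs B: A wins 19–4.
A vs C: A wins 23–0.
A vs D: D wins 16–7.
A vs E: A wins 23–0.
B vs C: C wins 12–11.
B vs D: D wins 12–11.
B vs E: E wins 12–11.
C vs D: D wins 23–0.
C vs E: C wins 12–11.
D vs E: D wins 23–0.
D beats each rival — A (16–7), B (12–11), C (23–0), E (23–0) — so D is the Condorcet winner.

Yes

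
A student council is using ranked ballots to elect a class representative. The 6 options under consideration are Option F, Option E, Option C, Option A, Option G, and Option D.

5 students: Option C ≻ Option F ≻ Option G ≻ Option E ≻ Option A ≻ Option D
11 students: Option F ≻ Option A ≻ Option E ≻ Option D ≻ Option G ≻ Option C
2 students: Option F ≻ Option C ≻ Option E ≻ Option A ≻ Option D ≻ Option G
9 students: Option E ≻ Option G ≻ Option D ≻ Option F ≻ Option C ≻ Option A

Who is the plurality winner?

Option F

First-place vote totals:
  Option F: 13
  Option E: 9
  Option C: 5
  Option A: 0
  Option G: 0
  Option D: 0
Option F has the most first-place votes.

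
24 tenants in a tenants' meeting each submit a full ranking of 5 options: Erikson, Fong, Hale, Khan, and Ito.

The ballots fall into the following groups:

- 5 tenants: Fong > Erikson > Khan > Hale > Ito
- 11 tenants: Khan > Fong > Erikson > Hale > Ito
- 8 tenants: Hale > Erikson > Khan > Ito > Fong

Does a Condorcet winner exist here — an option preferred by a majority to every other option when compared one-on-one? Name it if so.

No Condorcet winner

Head-to-head results (24 voters total):
Erikson vs Fong: Fong wins 16–8.
Erikson vs Hale: Erikson wins 16–8.
Erikson vs Khan: Erikson wins 13–11.
Erikson vs Ito: Erikson wins 24–0.
Fong vs Hale: Fong wins 16–8.
Fong vs Khan: Khan wins 19–5.
Fong vs Ito: Fong wins 16–8.
Hale vs Khan: Khan wins 16–8.
Hale vs Ito: Hale wins 24–0.
Khan vs Ito: Khan wins 24–0.
No candidate beats all others: Erikson beats Khan beats Fong beats Erikson, a majority cycle.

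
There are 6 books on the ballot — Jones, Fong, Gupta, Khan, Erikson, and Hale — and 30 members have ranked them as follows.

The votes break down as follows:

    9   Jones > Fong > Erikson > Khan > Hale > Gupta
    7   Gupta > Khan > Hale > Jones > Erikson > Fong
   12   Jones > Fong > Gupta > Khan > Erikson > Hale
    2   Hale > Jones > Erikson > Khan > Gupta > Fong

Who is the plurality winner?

Jones

First-place vote totals:
  Jones: 21
  Fong: 0
  Gupta: 7
  Khan: 0
  Erikson: 0
  Hale: 2
Jones has the most first-place votes.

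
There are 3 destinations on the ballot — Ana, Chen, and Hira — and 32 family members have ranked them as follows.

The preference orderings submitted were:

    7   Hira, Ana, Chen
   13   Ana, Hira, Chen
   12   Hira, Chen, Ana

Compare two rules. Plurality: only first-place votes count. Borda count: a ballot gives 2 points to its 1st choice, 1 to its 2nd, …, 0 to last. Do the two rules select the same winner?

Yes

Plurality first-place counts: Ana 13, Chen 0, Hira 19 → Hira.
Borda totals: Ana 33, Chen 12, Hira 51 → Hira.
The two rules agree on Hira.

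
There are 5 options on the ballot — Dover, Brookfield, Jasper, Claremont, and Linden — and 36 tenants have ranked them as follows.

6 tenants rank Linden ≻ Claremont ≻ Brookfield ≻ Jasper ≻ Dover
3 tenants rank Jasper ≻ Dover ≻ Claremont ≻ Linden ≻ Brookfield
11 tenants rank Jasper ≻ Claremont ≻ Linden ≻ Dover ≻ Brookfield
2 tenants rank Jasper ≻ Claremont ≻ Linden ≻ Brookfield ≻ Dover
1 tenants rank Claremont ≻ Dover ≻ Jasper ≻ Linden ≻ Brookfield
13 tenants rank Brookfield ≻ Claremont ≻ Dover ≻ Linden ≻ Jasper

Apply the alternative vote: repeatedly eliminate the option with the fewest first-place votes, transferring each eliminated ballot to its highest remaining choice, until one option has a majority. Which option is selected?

Round 1: Jasper 16, Brookfield 13, Linden 6, Claremont 1, Dover 0. Dover has the fewest and is eliminated.
Round 2: Jasper 16, Brookfield 13, Linden 6, Claremont 1. Claremont has the fewest and is eliminated.
Round 3: Jasper 17, Brookfield 13, Linden 6. Linden has the fewest and is eliminated.
Round 4: Brookfield 19, Jasper 17. Brookfield has a majority.

Brookfield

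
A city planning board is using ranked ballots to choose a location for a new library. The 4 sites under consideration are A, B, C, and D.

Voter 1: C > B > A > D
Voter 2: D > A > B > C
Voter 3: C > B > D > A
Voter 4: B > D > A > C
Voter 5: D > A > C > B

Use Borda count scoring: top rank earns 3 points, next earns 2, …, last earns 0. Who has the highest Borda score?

D

Borda scores:
  A: 1 + 2 + 0 + 1 + 2 = 6
  B: 2 + 1 + 2 + 3 + 0 = 8
  C: 3 + 0 + 3 + 0 + 1 = 7
  D: 0 + 3 + 1 + 2 + 3 = 9
D has the highest total.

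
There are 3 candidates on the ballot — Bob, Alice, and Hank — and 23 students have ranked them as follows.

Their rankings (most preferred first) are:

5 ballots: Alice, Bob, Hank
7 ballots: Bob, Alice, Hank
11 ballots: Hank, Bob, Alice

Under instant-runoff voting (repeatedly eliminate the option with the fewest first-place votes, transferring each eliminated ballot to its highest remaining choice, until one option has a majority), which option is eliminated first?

Round 1: Hank 11, Bob 7, Alice 5. Alice has the fewest and is eliminated.
Round 2: Bob 12, Hank 11. Bob has a majority.

Alice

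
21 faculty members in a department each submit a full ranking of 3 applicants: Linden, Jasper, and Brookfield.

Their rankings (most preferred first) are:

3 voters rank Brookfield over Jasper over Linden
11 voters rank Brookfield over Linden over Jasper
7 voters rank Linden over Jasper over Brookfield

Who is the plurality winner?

First-place vote totals:
  Linden: 7
  Jasper: 0
  Brookfield: 14
Brookfield has the most first-place votes.

Brookfield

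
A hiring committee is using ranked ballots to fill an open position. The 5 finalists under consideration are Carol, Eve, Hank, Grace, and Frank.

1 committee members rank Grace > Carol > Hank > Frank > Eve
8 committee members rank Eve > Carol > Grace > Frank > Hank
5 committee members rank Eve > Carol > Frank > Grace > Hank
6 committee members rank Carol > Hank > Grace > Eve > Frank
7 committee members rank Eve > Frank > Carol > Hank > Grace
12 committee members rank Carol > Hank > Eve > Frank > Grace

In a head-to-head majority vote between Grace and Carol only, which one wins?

Ballots ranking Grace above Carol: 1.
Ballots ranking Carol above Grace: 8+5+6+7+12 = 38.
Carol wins the head-to-head, 38–1.

Carol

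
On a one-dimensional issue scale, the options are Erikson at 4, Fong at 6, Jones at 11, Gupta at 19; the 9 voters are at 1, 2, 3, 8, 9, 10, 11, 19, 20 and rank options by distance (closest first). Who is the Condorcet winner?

With single-peaked preferences on a line, the Condorcet winner is the candidate closest to the median voter.
The median voter (position 9) is closest to Jones at 11.
Check: Jones vs Gupta — voters closer to Jones: 7 of 9.

Jones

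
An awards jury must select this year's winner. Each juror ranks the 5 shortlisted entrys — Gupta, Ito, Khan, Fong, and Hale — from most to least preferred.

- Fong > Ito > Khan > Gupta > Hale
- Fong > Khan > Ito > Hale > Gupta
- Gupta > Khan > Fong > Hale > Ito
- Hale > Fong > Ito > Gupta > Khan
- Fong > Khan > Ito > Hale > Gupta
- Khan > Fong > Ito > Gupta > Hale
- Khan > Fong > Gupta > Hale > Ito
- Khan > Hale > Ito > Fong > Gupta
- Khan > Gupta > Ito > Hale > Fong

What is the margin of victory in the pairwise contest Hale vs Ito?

1

Ballots ranking Hale above Ito: 4.
Ballots ranking Ito above Hale: 5.
Ito wins 5–4, a margin of 1.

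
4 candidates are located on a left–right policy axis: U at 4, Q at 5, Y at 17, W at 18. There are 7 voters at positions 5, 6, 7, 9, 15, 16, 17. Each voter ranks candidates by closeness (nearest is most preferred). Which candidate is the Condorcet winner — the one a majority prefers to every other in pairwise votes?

Q

With single-peaked preferences on a line, the Condorcet winner is the candidate closest to the median voter.
The median voter (position 9) is closest to Q at 5.
Check: Q vs W — voters closer to Q: 4 of 7.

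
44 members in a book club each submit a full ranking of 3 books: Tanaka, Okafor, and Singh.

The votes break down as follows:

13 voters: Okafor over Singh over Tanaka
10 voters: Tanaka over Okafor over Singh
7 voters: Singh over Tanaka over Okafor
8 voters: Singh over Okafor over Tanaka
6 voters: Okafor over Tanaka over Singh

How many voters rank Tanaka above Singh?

Ballots ranking Tanaka above Singh: 10+6 = 16.
Ballots ranking Singh above Tanaka: 13+7+8 = 28.
So 16 of 44 voters prefer Tanaka to Singh.

16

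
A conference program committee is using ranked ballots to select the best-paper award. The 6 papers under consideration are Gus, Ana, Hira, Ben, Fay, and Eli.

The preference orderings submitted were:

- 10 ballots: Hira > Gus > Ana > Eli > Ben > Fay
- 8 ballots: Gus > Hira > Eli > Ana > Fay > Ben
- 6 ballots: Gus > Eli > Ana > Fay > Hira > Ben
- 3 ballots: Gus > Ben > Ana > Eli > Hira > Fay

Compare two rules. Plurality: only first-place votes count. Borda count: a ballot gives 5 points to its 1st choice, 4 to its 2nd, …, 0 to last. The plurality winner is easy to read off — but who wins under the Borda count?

Gus

Plurality first-place counts: Gus 17, Ana 0, Hira 10, Ben 0, Fay 0, Eli 0 → Gus.
Borda totals: Gus 125, Ana 73, Hira 91, Ben 22, Fay 20, Eli 74 → Gus.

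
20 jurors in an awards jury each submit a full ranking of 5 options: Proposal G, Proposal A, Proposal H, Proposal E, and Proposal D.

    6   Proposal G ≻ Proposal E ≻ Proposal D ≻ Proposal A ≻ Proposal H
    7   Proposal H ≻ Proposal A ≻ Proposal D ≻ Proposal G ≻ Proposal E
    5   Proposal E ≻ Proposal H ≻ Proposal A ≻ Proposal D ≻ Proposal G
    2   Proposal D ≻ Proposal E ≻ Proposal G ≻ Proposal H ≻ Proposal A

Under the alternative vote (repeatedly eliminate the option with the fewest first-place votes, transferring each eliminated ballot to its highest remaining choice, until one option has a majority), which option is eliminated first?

Round 1: Proposal H 7, Proposal G 6, Proposal E 5, Proposal D 2, Proposal A 0. Proposal A has the fewest and is eliminated.
Round 2: Proposal H 7, Proposal G 6, Proposal E 5, Proposal D 2. Proposal D has the fewest and is eliminated.
Round 3: Proposal H 7, Proposal E 7, Proposal G 6. Proposal G has the fewest and is eliminated.
Round 4: Proposal E 13, Proposal H 7. Proposal E has a majority.

Proposal A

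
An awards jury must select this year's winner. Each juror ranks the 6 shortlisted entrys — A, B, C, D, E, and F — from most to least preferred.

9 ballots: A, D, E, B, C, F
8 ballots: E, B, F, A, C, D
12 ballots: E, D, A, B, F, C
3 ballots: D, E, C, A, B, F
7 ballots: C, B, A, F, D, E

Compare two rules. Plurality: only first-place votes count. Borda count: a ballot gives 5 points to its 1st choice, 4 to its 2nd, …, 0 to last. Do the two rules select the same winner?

Yes

Plurality first-place counts: A 9, B 0, C 7, D 3, E 20, F 0 → E.
Borda totals: A 124, B 105, C 61, D 106, E 139, F 50 → E.
The two rules agree on E.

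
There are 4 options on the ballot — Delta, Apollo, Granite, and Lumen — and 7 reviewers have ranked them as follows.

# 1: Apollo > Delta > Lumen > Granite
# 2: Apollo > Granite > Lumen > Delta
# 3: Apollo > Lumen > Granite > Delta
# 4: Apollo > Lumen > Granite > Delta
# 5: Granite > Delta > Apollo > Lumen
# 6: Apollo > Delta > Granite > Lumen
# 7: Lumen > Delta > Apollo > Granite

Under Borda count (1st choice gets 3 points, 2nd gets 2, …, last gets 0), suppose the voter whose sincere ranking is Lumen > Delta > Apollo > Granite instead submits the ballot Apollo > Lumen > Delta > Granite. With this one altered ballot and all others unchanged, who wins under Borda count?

Borda totals with the altered ballot: Delta 7, Apollo 19, Granite 8, Lumen 8.
The winner is unchanged: still Apollo.

Apollo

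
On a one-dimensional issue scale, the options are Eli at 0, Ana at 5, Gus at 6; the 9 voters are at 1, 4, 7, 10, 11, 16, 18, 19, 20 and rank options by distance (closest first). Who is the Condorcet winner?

With single-peaked preferences on a line, the Condorcet winner is the candidate closest to the median voter.
The median voter (position 11) is closest to Gus at 6.
Check: Gus vs Eli — voters closer to Gus: 8 of 9.

Gus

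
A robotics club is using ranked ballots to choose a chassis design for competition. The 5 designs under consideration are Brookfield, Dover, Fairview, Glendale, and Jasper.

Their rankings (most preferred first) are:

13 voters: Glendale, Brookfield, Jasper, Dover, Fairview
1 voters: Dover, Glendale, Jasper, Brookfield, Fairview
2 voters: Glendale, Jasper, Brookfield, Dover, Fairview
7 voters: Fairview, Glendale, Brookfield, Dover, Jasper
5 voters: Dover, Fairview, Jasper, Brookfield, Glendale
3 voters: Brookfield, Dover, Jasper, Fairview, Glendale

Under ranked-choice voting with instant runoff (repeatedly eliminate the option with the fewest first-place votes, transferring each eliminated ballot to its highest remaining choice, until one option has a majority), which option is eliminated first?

Jasper

Round 1: Glendale 15, Fairview 7, Dover 6, Brookfield 3, Jasper 0. Jasper has the fewest and is eliminated.
Round 2: Glendale 15, Fairview 7, Dover 6, Brookfield 3. Brookfield has the fewest and is eliminated.
Round 3: Glendale 15, Dover 9, Fairview 7. Fairview has the fewest and is eliminated.
Round 4: Glendale 22, Dover 9. Glendale has a majority.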